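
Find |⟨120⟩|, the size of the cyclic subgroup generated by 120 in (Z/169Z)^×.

39

Since 120 ∈ (Z/169Z)^×, its order divides φ(169) = φ(13^2) = 13·(13−1) = 156 = 2^2 · 3 · 13.
Divisors of 156: 1, 2, 3, 4, 6, 12, 13, 26, 39, 52, 78, 156.
Check 120^d mod 169 for each divisor in increasing order:
120^1 ≡ 120
120^2 ≡ 35
120^3 ≡ 144
120^4 ≡ 42
120^6 ≡ 118
120^12 ≡ 66
120^13 ≡ 146
120^26 ≡ 22
120^39 ≡ 1
So ord_169(120) = 39.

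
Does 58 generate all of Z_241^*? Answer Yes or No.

No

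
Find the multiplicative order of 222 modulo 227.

113

Since 222 ∈ (Z/227Z)^×, its order divides φ(227) = 227 − 1 = 226 = 2 · 113.
Divisors of 226: 1, 2, 113, 226.
Check 222^d mod 227 for each divisor in increasing order:
222^1 ≡ 222
222^2 ≡ 25
222^113 ≡ 1
So ord_227(222) = 113.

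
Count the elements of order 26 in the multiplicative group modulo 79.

12

φ(79) = 79 − 1 = 78 = 2 · 3 · 13.
(Z/79Z)^× is cyclic (|G| = 78); a cyclic group of order m has exactly φ(d) elements of each order d | m, and none otherwise.
26 = 2 · 13 divides 78, and φ(26) = 12.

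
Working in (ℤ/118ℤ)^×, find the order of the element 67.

58

ord(67) | φ(118) = φ(2)·φ(59) = 1·58 = 58 = 2 · 29.
Divisors of 58: 1, 2, 29, 58.
Evaluate successive powers at the divisors of 58:
67^1 ≡ 67 (mod 118)
67^2 ≡ 5 (mod 118)
67^29 ≡ 117 (mod 118)
67^58 ≡ 1 (mod 118) ✓
Hence ord(67) = 58.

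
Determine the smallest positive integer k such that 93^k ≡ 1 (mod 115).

4

The order of 93 must divide φ(115) = φ(5·23) = (5−1)·(23−1) = 4·22 = 88 = 2^3 · 11.
Divisors of 88: 1, 2, 4, 8, 11, 22, 44, 88.
Test each divisor d:
93^1 ≡ 93
93^2 ≡ 24
93^4 ≡ 1
So ord_115(93) = 4.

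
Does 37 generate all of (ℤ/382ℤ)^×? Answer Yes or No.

φ(382) = φ(2)·φ(191) = 1·190 = 190 = 2 · 5 · 19.
It suffices to check that the order of 37 is not a proper divisor of 190: compute 37^(190/q) for q ∈ {2, 5, 19}.
37^95 ≡ 381 (mod 382)  [q = 2: ≢ 1 ✓]
37^38 ≡ 1 (mod 382)  [q = 5: ≡ 1 ✗]
37^10 ≡ 125 (mod 382)  [q = 19: ≢ 1 ✓]
The check at q = 5 fails, so 37 generates a proper subgroup.

No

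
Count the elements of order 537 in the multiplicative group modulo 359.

0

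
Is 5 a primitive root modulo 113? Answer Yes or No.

φ(113) = 113 − 1 = 112 = 2^4 · 7.
It suffices to check that the order of 5 is not a proper divisor of 112: compute 5^(112/q) for q ∈ {2, 7}.
5^56 ≡ 112 (mod 113)  [q = 2: ≢ 1 ✓]
5^16 ≡ 30 (mod 113)  [q = 7: ≢ 1 ✓]
All checks pass, so 5 has order 112 and is a primitive root modulo 113.

Yes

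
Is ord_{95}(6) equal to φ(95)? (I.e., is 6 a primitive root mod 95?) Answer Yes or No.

No

95 = 5 · 19 is a product of two distinct odd primes, so (Z/95Z)^× ≅ (Z/5Z)^× × (Z/19Z)^× is not cyclic.
No primitive root modulo 95 exists; in particular 6 is not one.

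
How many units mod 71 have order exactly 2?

1

φ(71) = 71 − 1 = 70 = 2 · 5 · 7.
In a cyclic group of order 70, there are φ(d) elements of order d for each divisor d of 70, and zero for non-divisors.
2 | 70, and φ(2) = 2 − 1 = 1.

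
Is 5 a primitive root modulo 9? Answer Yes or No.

φ(9) = φ(3^2) = 3·(3−1) = 6 = 2 · 3.
An element g generates (Z/9Z)^× iff g^(6/q) ≢ 1 (mod 9) for each prime q ∈ {2, 3}.
5^3 ≡ 8 (mod 9)  [q = 2: ≢ 1 ✓]
5^2 ≡ 7 (mod 9)  [q = 3: ≢ 1 ✓]
All checks pass, so 5 has order 6 and is a primitive root modulo 9.

Yes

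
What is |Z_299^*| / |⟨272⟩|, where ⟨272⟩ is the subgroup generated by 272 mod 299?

12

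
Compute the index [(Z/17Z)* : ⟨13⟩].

4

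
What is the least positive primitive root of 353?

φ(353) = 353 − 1 = 352 = 2^5 · 11.
g is a primitive root iff g^(352/q) ≢ 1 (mod 353) for each prime q ∈ {2, 11}.
g = 2: 2^176 ≡ 1 — hits 1, so not a primitive root.
g = 3: 3^176 ≡ 352; 3^32 ≡ 140 — none is 1, so 3 is a primitive root.
Hence the least primitive root of 353 is 3.

3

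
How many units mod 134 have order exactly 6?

φ(134) = φ(2)·φ(67) = 1·66 = 66 = 2 · 3 · 11.
Since (Z/134Z)^× is cyclic of order 66, the number of elements of order d is φ(d) when d | 66 and 0 otherwise.
6 = 2 · 3 divides 66, and φ(6) = 2.

2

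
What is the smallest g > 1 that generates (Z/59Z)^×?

φ(59) = 59 − 1 = 58 = 2 · 29.
g is a primitive root iff g^(58/q) ≢ 1 (mod 59) for each prime q ∈ {2, 29}.
g = 2: 2^29 ≡ 58; 2^2 ≡ 4 — none is 1, so 2 is a primitive root.
The smallest primitive root modulo 59 is 2.

2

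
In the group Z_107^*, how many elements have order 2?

1

φ(107) = 107 − 1 = 106 = 2 · 53.
Since (Z/107Z)^× is cyclic of order 106, the number of elements of order d is φ(d) when d | 106 and 0 otherwise.
2 | 106, and φ(2) = 2 − 1 = 1.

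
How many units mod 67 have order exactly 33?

φ(67) = 67 − 1 = 66 = 2 · 3 · 11.
(Z/67Z)^× is cyclic (|G| = 66); a cyclic group of order m has exactly φ(d) elements of each order d | m, and none otherwise.
33 = 3 · 11 divides 66, and φ(33) = 20.

20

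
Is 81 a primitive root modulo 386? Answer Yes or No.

φ(386) = φ(2)·φ(193) = 1·192 = 192 = 2^6 · 3.
It suffices to check that the order of 81 is not a proper divisor of 192: compute 81^(192/q) for q ∈ {2, 3}.
81^96 ≡ 1 (mod 386)  [q = 2: ≡ 1 ✗]
81^64 ≡ 1 (mod 386)  [q = 3: ≡ 1 ✗]
The check at q = 2 fails, so 81 generates a proper subgroup.

No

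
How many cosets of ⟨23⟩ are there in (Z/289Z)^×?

1

The order of 23 must divide φ(289) = φ(17^2) = 17·(17−1) = 272 = 2^4 · 17.
Divisors of 272: 1, 2, 4, 8, 16, 17, 34, 68, 136, 272.
Check 23^d mod 289 for each divisor in increasing order:
23^1 ≡ 23 (mod 289)
23^2 ≡ 240 (mod 289)
23^4 ≡ 89 (mod 289)
23^8 ≡ 118 (mod 289)
23^16 ≡ 52 (mod 289)
23^17 ≡ 40 (mod 289)
23^34 ≡ 155 (mod 289)
23^68 ≡ 38 (mod 289)
23^136 ≡ 288 (mod 289)
23^272 ≡ 1 (mod 289) ✓
Thus |⟨23⟩| = ord(23) = 272.
Index = |(Z/289Z)^×| / |⟨23⟩| = 272 / 272 = 1.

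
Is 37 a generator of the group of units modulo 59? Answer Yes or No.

Yes

φ(59) = 59 − 1 = 58 = 2 · 29.
Test 37^(58/q) mod 59 for each prime factor q of 58:
37^29 ≡ 58 (mod 59)  [q = 2: ≢ 1 ✓]
37^2 ≡ 12 (mod 59)  [q = 29: ≢ 1 ✓]
None equal 1, so ord_59(37) = 58: 37 is a primitive root.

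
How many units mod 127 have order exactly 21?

φ(127) = 127 − 1 = 126 = 2 · 3^2 · 7.
Since (Z/127Z)^× is cyclic of order 126, the number of elements of order d is φ(d) when d | 126 and 0 otherwise.
21 = 3 · 7 divides 126, and φ(21) = 12.

12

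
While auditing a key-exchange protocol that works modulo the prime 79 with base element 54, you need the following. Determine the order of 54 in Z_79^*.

78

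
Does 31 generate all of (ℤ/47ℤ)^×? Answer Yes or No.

φ(47) = 47 − 1 = 46 = 2 · 23.
It suffices to check that the order of 31 is not a proper divisor of 46: compute 31^(46/q) for q ∈ {2, 23}.
31^23 ≡ 46 (mod 47)  [q = 2: ≢ 1 ✓]
31^2 ≡ 21 (mod 47)  [q = 23: ≢ 1 ✓]
Every test exponent gives a nontrivial residue, hence 31 generates the full group.

Yes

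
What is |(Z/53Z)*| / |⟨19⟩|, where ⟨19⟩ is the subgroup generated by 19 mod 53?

1

By Lagrange's theorem, ord_53(19) divides φ(53) = 53 − 1 = 52 = 2^2 · 13.
Divisors of 52: 1, 2, 4, 13, 26, 52.
Compute 19^d (mod 53) for the divisors d until we hit 1:
19^1 ≡ 19 (mod 53)
19^2 ≡ 43 (mod 53)
19^4 ≡ 47 (mod 53)
19^13 ≡ 30 (mod 53)
19^26 ≡ 52 (mod 53)
19^52 ≡ 1 (mod 53) ✓
So ord_53(19) = 52, hence |⟨19⟩| = 52.
The index is φ(53) / ord(19) = 52 / 52 = 1.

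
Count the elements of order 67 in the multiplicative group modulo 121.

φ(121) = φ(11^2) = 11·(11−1) = 110 = 2 · 5 · 11.
In a cyclic group of order 110, there are φ(d) elements of order d for each divisor d of 110, and zero for non-divisors.
67 does not divide 110, so no element of (Z/121Z)^× has order 67.

0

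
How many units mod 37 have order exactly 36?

12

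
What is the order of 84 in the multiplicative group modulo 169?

156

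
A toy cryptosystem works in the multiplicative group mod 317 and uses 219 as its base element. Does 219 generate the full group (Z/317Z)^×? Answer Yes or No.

Yes

φ(317) = 317 − 1 = 316 = 2^2 · 79.
It suffices to check that the order of 219 is not a proper divisor of 316: compute 219^(316/q) for q ∈ {2, 79}.
219^158 ≡ 316 (mod 317)  [q = 2: ≢ 1 ✓]
219^4 ≡ 277 (mod 317)  [q = 79: ≢ 1 ✓]
Every test exponent gives a nontrivial residue, hence 219 generates the full group.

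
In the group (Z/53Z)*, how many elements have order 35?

φ(53) = 53 − 1 = 52 = 2^2 · 13.
Since (Z/53Z)^× is cyclic of order 52, the number of elements of order d is φ(d) when d | 52 and 0 otherwise.
35 does not divide 52, so no element of (Z/53Z)^× has order 35.

0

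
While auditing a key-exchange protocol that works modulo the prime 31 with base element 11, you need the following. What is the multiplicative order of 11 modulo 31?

ord(11) | φ(31) = 31 − 1 = 30 = 2 · 3 · 5.
Divisors of 30: 1, 2, 3, 5, 6, 10, 15, 30.
Evaluate successive powers at the divisors of 30:
11^1 ≡ 11
11^2 ≡ 28
11^3 ≡ 29
11^5 ≡ 6
11^6 ≡ 4
11^10 ≡ 5
11^15 ≡ 30
11^30 ≡ 1
Therefore the multiplicative order of 11 modulo 31 is 30.

30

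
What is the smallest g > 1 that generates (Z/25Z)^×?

2

φ(25) = φ(5^2) = 5·(5−1) = 20 = 2^2 · 5.
Test candidates g = 2, 3, … against the prime factors q ∈ {2, 5} of φ(25): g is a generator iff g^(20/q) ≢ 1 for every such q.
g = 2: 2^10 ≡ 24; 2^4 ≡ 16 — none is 1, so 2 is a primitive root.
So 2 is the smallest generator of (Z/25Z)^×.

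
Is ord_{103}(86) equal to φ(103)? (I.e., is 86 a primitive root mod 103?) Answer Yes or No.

φ(103) = 103 − 1 = 102 = 2 · 3 · 17.
An element g generates (Z/103Z)^× iff g^(102/q) ≢ 1 (mod 103) for each prime q ∈ {2, 3, 17}.
86^51 ≡ 102 (mod 103)  [q = 2: ≢ 1 ✓]
86^34 ≡ 56 (mod 103)  [q = 3: ≢ 1 ✓]
86^6 ≡ 34 (mod 103)  [q = 17: ≢ 1 ✓]
All checks pass, so 86 has order 102 and is a primitive root modulo 103.

Yes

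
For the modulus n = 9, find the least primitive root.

2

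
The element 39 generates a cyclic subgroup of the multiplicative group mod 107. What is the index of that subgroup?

2

The order of 39 must divide φ(107) = 107 − 1 = 106 = 2 · 53.
Divisors of 106: 1, 2, 53, 106.
Check 39^d mod 107 for each divisor in increasing order:
39^1 ≡ 39 (mod 107)
39^2 ≡ 23 (mod 107)
39^53 ≡ 1 (mod 107) ✓
Thus |⟨39⟩| = ord(39) = 53.
The index is φ(107) / ord(39) = 106 / 53 = 2.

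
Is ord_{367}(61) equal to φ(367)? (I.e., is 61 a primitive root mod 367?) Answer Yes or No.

φ(367) = 367 − 1 = 366 = 2 · 3 · 61.
An element g generates (Z/367Z)^× iff g^(366/q) ≢ 1 (mod 367) for each prime q ∈ {2, 3, 61}.
61^183 ≡ 1 (mod 367)  [q = 2: ≡ 1 ✗]
61^122 ≡ 83 (mod 367)  [q = 3: ≢ 1 ✓]
61^6 ≡ 164 (mod 367)  [q = 61: ≢ 1 ✓]
61^183 ≡ 1 shows ord(61) | 183, strictly less than φ(367); not a primitive root.

No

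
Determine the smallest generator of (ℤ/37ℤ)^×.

2

φ(37) = 37 − 1 = 36 = 2^2 · 3^2.
Test candidates g = 2, 3, … against the prime factors q ∈ {2, 3} of φ(37): g is a generator iff g^(36/q) ≢ 1 for every such q.
g = 2: 2^18 ≡ 36; 2^12 ≡ 26 — none is 1, so 2 is a primitive root.
Hence the least primitive root of 37 is 2.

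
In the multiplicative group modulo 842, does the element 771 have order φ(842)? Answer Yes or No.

Yes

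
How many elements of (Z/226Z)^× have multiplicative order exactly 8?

φ(226) = φ(2)·φ(113) = 1·112 = 112 = 2^4 · 7.
(Z/226Z)^× is cyclic (|G| = 112); a cyclic group of order m has exactly φ(d) elements of each order d | m, and none otherwise.
8 = 2^3 divides 112, and φ(8) = 4.

4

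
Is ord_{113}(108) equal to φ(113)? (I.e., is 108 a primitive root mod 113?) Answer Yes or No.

φ(113) = 113 − 1 = 112 = 2^4 · 7.
Test 108^(112/q) mod 113 for each prime factor q of 112:
108^56 ≡ 112 (mod 113)  [q = 2: ≢ 1 ✓]
108^16 ≡ 30 (mod 113)  [q = 7: ≢ 1 ✓]
Every test exponent gives a nontrivial residue, hence 108 generates the full group.

Yes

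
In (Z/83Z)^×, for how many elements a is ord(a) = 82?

φ(83) = 83 − 1 = 82 = 2 · 41.
In a cyclic group of order 82, there are φ(d) elements of order d for each divisor d of 82, and zero for non-divisors.
82 = 2 · 41 divides 82, and φ(82) = 40.

40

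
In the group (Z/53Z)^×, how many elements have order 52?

24

φ(53) = 53 − 1 = 52 = 2^2 · 13.
(Z/53Z)^× is cyclic (|G| = 52); a cyclic group of order m has exactly φ(d) elements of each order d | m, and none otherwise.
52 = 2^2 · 13 divides 52, and φ(52) = 24.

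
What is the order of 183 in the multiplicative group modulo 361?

114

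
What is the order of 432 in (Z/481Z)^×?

18

By Lagrange's theorem, ord_481(432) divides φ(481) = φ(13·37) = (13−1)·(37−1) = 12·36 = 432 = 2^4 · 3^3.
Divisors of 432: 1, 2, 3, 4, 6, 8, 9, 12, 16, 18, 24, 27, 36, 48, 54, 72, 108, 144, 216, 432.
Evaluate successive powers at the divisors of 432:
432^1 ≡ 432
432^2 ≡ 477
432^3 ≡ 196
432^4 ≡ 16
432^6 ≡ 417
432^8 ≡ 256
432^9 ≡ 443
432^12 ≡ 248
432^16 ≡ 120
432^18 ≡ 1
So ord_481(432) = 18.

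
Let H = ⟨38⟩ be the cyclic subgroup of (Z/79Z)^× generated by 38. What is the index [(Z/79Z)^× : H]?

6

By Lagrange's theorem, ord_79(38) divides φ(79) = 79 − 1 = 78 = 2 · 3 · 13.
Divisors of 78: 1, 2, 3, 6, 13, 26, 39, 78.
Evaluate successive powers at the divisors of 78:
38^1 ≡ 38 (mod 79)
38^2 ≡ 22 (mod 79)
38^3 ≡ 46 (mod 79)
38^6 ≡ 62 (mod 79)
38^13 ≡ 1 (mod 79) ✓
The order of 38 is 13, so the subgroup it generates has 13 elements.
The index is φ(79) / ord(38) = 78 / 13 = 6.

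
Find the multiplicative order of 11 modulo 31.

Since 11 ∈ (Z/31Z)^×, its order divides φ(31) = 31 − 1 = 30 = 2 · 3 · 5.
Divisors of 30: 1, 2, 3, 5, 6, 10, 15, 30.
Evaluate successive powers at the divisors of 30:
11^1 ≡ 11
11^2 ≡ 28
11^3 ≡ 29
11^5 ≡ 6
11^6 ≡ 4
11^10 ≡ 5
11^15 ≡ 30
11^30 ≡ 1
Hence ord(11) = 30.

30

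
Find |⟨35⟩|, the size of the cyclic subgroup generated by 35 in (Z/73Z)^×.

36

Since 35 ∈ (Z/73Z)^×, its order divides φ(73) = 73 − 1 = 72 = 2^3 · 3^2.
Divisors of 72: 1, 2, 3, 4, 6, 8, 9, 12, 18, 24, 36, 72.
Test each divisor d:
35^1 ≡ 35
35^2 ≡ 57
35^3 ≡ 24
35^4 ≡ 37
35^6 ≡ 65
35^8 ≡ 55
35^9 ≡ 27
35^12 ≡ 64
35^18 ≡ 72
35^24 ≡ 8
35^36 ≡ 1
So ord_73(35) = 36.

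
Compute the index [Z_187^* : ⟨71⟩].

Since 71 ∈ (Z/187Z)^×, its order divides φ(187) = φ(11·17) = (11−1)·(17−1) = 10·16 = 160 = 2^5 · 5.
Divisors of 160: 1, 2, 4, 5, 8, 10, 16, 20, 32, 40, 80, 160.
Evaluate successive powers at the divisors of 160:
71^1 ≡ 71
71^2 ≡ 179
71^4 ≡ 64
71^5 ≡ 56
71^8 ≡ 169
71^10 ≡ 144
71^16 ≡ 137
71^20 ≡ 166
71^32 ≡ 69
71^40 ≡ 67
71^80 ≡ 1
Thus |⟨71⟩| = ord(71) = 80.
The index is φ(187) / ord(71) = 160 / 80 = 2.

2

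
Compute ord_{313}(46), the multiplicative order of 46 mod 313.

312

The order of 46 must divide φ(313) = 313 − 1 = 312 = 2^3 · 3 · 13.
Divisors of 312: 1, 2, 3, 4, 6, 8, 12, 13, 24, 26, 39, 52, 78, 104, 156, 312.
Compute 46^d (mod 313) for the divisors d until we hit 1:
46^1 ≡ 46 (mod 313)
46^2 ≡ 238 (mod 313)
46^3 ≡ 306 (mod 313)
46^4 ≡ 304 (mod 313)
46^6 ≡ 49 (mod 313)
46^8 ≡ 81 (mod 313)
46^12 ≡ 210 (mod 313)
46^13 ≡ 270 (mod 313)
46^24 ≡ 280 (mod 313)
46^26 ≡ 284 (mod 313)
46^39 ≡ 308 (mod 313)
46^52 ≡ 215 (mod 313)
46^78 ≡ 25 (mod 313)
46^104 ≡ 214 (mod 313)
46^156 ≡ 312 (mod 313)
46^312 ≡ 1 (mod 313) ✓
So ord_313(46) = 312.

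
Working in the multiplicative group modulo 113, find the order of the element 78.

By Lagrange's theorem, ord_113(78) divides φ(113) = 113 − 1 = 112 = 2^4 · 7.
Divisors of 112: 1, 2, 4, 7, 8, 14, 16, 28, 56, 112.
Evaluate successive powers at the divisors of 112:
78^1 ≡ 78
78^2 ≡ 95
78^4 ≡ 98
78^7 ≡ 42
78^8 ≡ 112
78^14 ≡ 69
78^16 ≡ 1
So ord_113(78) = 16.

16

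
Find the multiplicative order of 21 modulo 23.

Since 21 ∈ (Z/23Z)^×, its order divides φ(23) = 23 − 1 = 22 = 2 · 11.
Divisors of 22: 1, 2, 11, 22.
Compute 21^d (mod 23) for the divisors d until we hit 1:
21^1 ≡ 21 (mod 23)
21^2 ≡ 4 (mod 23)
21^11 ≡ 22 (mod 23)
21^22 ≡ 1 (mod 23) ✓
Therefore the multiplicative order of 21 modulo 23 is 22.

22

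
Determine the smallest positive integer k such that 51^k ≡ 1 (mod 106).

ord(51) | φ(106) = φ(2)·φ(53) = 1·52 = 52 = 2^2 · 13.
Divisors of 52: 1, 2, 4, 13, 26, 52.
Evaluate successive powers at the divisors of 52:
51^1 ≡ 51 (mod 106)
51^2 ≡ 57 (mod 106)
51^4 ≡ 69 (mod 106)
51^13 ≡ 23 (mod 106)
51^26 ≡ 105 (mod 106)
51^52 ≡ 1 (mod 106) ✓
Hence ord(51) = 52.

52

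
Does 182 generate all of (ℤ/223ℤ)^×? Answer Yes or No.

No

φ(223) = 223 − 1 = 222 = 2 · 3 · 37.
Test 182^(222/q) mod 223 for each prime factor q of 222:
182^111 ≡ 222 (mod 223)  [q = 2: ≢ 1 ✓]
182^74 ≡ 1 (mod 223)  [q = 3: ≡ 1 ✗]
182^6 ≡ 196 (mod 223)  [q = 37: ≢ 1 ✓]
182^74 ≡ 1 shows ord(182) | 74, strictly less than φ(223); not a primitive root.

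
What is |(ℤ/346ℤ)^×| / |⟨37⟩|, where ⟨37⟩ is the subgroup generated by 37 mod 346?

2

By Lagrange's theorem, ord_346(37) divides φ(346) = φ(2)·φ(173) = 1·172 = 172 = 2^2 · 43.
Divisors of 172: 1, 2, 4, 43, 86, 172.
Test each divisor d:
37^1 ≡ 37
37^2 ≡ 331
37^4 ≡ 225
37^43 ≡ 345
37^86 ≡ 1
Thus |⟨37⟩| = ord(37) = 86.
Index = |(Z/346Z)^×| / |⟨37⟩| = 172 / 86 = 2.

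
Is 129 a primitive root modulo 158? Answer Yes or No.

No

φ(158) = φ(2)·φ(79) = 1·78 = 78 = 2 · 3 · 13.
129 is a primitive root mod 158 iff 129^(φ(158)/q) ≢ 1 for every prime q | φ(158), i.e. q ∈ {2, 3, 13}.
129^39 ≡ 1 (mod 158)  [q = 2: ≡ 1 ✗]
129^26 ≡ 55 (mod 158)  [q = 3: ≢ 1 ✓]
129^6 ≡ 89 (mod 158)  [q = 13: ≢ 1 ✓]
Since 129^39 ≡ 1, the order of 129 divides 39 < 78, so 129 is not a primitive root.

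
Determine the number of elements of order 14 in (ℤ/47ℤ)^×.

0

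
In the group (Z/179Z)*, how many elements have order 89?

88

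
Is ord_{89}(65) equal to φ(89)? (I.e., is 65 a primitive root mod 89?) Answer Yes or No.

φ(89) = 89 − 1 = 88 = 2^3 · 11.
An element g generates (Z/89Z)^× iff g^(88/q) ≢ 1 (mod 89) for each prime q ∈ {2, 11}.
65^44 ≡ 88 (mod 89)  [q = 2: ≢ 1 ✓]
65^8 ≡ 78 (mod 89)  [q = 11: ≢ 1 ✓]
None equal 1, so ord_89(65) = 88: 65 is a primitive root.

Yes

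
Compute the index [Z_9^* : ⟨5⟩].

1

By Lagrange's theorem, ord_9(5) divides φ(9) = φ(3^2) = 3·(3−1) = 6 = 2 · 3.
Divisors of 6: 1, 2, 3, 6.
Check 5^d mod 9 for each divisor in increasing order:
5^1 ≡ 5 (mod 9)
5^2 ≡ 7 (mod 9)
5^3 ≡ 8 (mod 9)
5^6 ≡ 1 (mod 9) ✓
So ord_9(5) = 6, hence |⟨5⟩| = 6.
Index = |(Z/9Z)^×| / |⟨5⟩| = 6 / 6 = 1.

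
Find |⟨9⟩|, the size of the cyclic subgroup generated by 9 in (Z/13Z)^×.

Since 9 ∈ (Z/13Z)^×, its order divides φ(13) = 13 − 1 = 12 = 2^2 · 3.
Divisors of 12: 1, 2, 3, 4, 6, 12.
Check 9^d mod 13 for each divisor in increasing order:
9^1 ≡ 9 (mod 13)
9^2 ≡ 3 (mod 13)
9^3 ≡ 1 (mod 13) ✓
The smallest such exponent is 3, so the order of 9 is 3.

3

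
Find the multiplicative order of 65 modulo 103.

102

By Lagrange's theorem, ord_103(65) divides φ(103) = 103 − 1 = 102 = 2 · 3 · 17.
Divisors of 102: 1, 2, 3, 6, 17, 34, 51, 102.
Compute 65^d (mod 103) for the divisors d until we hit 1:
65^1 ≡ 65 (mod 103)
65^2 ≡ 2 (mod 103)
65^3 ≡ 27 (mod 103)
65^6 ≡ 8 (mod 103)
65^17 ≡ 57 (mod 103)
65^34 ≡ 56 (mod 103)
65^51 ≡ 102 (mod 103)
65^102 ≡ 1 (mod 103) ✓
Hence ord(65) = 102.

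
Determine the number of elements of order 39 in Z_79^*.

φ(79) = 79 − 1 = 78 = 2 · 3 · 13.
Since (Z/79Z)^× is cyclic of order 78, the number of elements of order d is φ(d) when d | 78 and 0 otherwise.
39 = 3 · 13 divides 78, and φ(39) = 24.

24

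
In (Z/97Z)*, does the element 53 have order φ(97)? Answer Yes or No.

No

φ(97) = 97 − 1 = 96 = 2^5 · 3.
It suffices to check that the order of 53 is not a proper divisor of 96: compute 53^(96/q) for q ∈ {2, 3}.
53^48 ≡ 1 (mod 97)  [q = 2: ≡ 1 ✗]
53^32 ≡ 35 (mod 97)  [q = 3: ≢ 1 ✓]
53^48 ≡ 1 shows ord(53) | 48, strictly less than φ(97); not a primitive root.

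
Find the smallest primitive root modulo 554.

φ(554) = φ(2)·φ(277) = 1·276 = 276 = 2^2 · 3 · 23.
g is a primitive root iff g^(276/q) ≢ 1 (mod 554) for each prime q ∈ {2, 3, 23}.
g = 2: gcd(2, 554) = 2 > 1, not a unit — skip.
g = 3: 3^138 ≡ 1 — hits 1, so not a primitive root.
g = 4: gcd(4, 554) = 2 > 1, not a unit — skip.
g = 5: 5^138 ≡ 553; 5^92 ≡ 393; 5^12 ≡ 27 — none is 1, so 5 is a primitive root.
So 5 is the smallest generator of (Z/554Z)^×.

5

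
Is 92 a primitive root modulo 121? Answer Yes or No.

No

φ(121) = φ(11^2) = 11·(11−1) = 110 = 2 · 5 · 11.
It suffices to check that the order of 92 is not a proper divisor of 110: compute 92^(110/q) for q ∈ {2, 5, 11}.
92^55 ≡ 1 (mod 121)  [q = 2: ≡ 1 ✗]
92^22 ≡ 27 (mod 121)  [q = 5: ≢ 1 ✓]
92^10 ≡ 89 (mod 121)  [q = 11: ≢ 1 ✓]
Since 92^55 ≡ 1, the order of 92 divides 55 < 110, so 92 is not a primitive root.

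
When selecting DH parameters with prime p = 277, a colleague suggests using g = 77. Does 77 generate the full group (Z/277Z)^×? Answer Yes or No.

Yes

φ(277) = 277 − 1 = 276 = 2^2 · 3 · 23.
77 is a primitive root mod 277 iff 77^(φ(277)/q) ≢ 1 for every prime q | φ(277), i.e. q ∈ {2, 3, 23}.
77^138 ≡ 276 (mod 277)  [q = 2: ≢ 1 ✓]
77^92 ≡ 160 (mod 277)  [q = 3: ≢ 1 ✓]
77^12 ≡ 256 (mod 277)  [q = 23: ≢ 1 ✓]
Every test exponent gives a nontrivial residue, hence 77 generates the full group.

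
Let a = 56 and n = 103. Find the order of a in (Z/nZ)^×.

Since 56 ∈ (Z/103Z)^×, its order divides φ(103) = 103 − 1 = 102 = 2 · 3 · 17.
Divisors of 102: 1, 2, 3, 6, 17, 34, 51, 102.
Test each divisor d:
56^1 ≡ 56
56^2 ≡ 46
56^3 ≡ 1
Hence ord(56) = 3.

3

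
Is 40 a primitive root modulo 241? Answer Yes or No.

No

φ(241) = 241 − 1 = 240 = 2^4 · 3 · 5.
Test 40^(240/q) mod 241 for each prime factor q of 240:
40^120 ≡ 1 (mod 241)  [q = 2: ≡ 1 ✗]
40^80 ≡ 1 (mod 241)  [q = 3: ≡ 1 ✗]
40^48 ≡ 205 (mod 241)  [q = 5: ≢ 1 ✓]
The check at q = 2 fails, so 40 generates a proper subgroup.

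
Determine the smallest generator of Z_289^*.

φ(289) = φ(17^2) = 17·(17−1) = 272 = 2^4 · 17.
g is a primitive root iff g^(272/q) ≢ 1 (mod 289) for each prime q ∈ {2, 17}.
g = 2: 2^136 ≡ 1 — hits 1, so not a primitive root.
g = 3: 3^136 ≡ 288; 3^16 ≡ 171 — none is 1, so 3 is a primitive root.
Hence the least primitive root of 289 is 3.

3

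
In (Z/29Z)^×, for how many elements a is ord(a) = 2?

1

φ(29) = 29 − 1 = 28 = 2^2 · 7.
(Z/29Z)^× is cyclic (|G| = 28); a cyclic group of order m has exactly φ(d) elements of each order d | m, and none otherwise.
2 | 28, and φ(2) = 2 − 1 = 1.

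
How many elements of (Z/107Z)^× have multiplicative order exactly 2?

1

φ(107) = 107 − 1 = 106 = 2 · 53.
Since (Z/107Z)^× is cyclic of order 106, the number of elements of order d is φ(d) when d | 106 and 0 otherwise.
2 | 106, and φ(2) = 2 − 1 = 1.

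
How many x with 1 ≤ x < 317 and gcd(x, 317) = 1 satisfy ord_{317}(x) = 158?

φ(317) = 317 − 1 = 316 = 2^2 · 79.
(Z/317Z)^× is cyclic (|G| = 316); a cyclic group of order m has exactly φ(d) elements of each order d | m, and none otherwise.
158 = 2 · 79 divides 316, and φ(158) = 78.

78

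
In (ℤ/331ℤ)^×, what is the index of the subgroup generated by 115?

ord(115) | φ(331) = 331 − 1 = 330 = 2 · 3 · 5 · 11.
Divisors of 330: 1, 2, 3, 5, 6, 10, 11, 15, 22, 30, 33, 55, 66, 110, 165, 330.
Compute 115^d (mod 331) for the divisors d until we hit 1:
115^1 ≡ 115 (mod 331)
115^2 ≡ 316 (mod 331)
115^3 ≡ 261 (mod 331)
115^5 ≡ 57 (mod 331)
115^6 ≡ 266 (mod 331)
115^10 ≡ 270 (mod 331)
115^11 ≡ 267 (mod 331)
115^15 ≡ 164 (mod 331)
115^22 ≡ 124 (mod 331)
115^30 ≡ 85 (mod 331)
115^33 ≡ 8 (mod 331)
115^55 ≡ 330 (mod 331)
115^66 ≡ 64 (mod 331)
115^110 ≡ 1 (mod 331) ✓
The order of 115 is 110, so the subgroup it generates has 110 elements.
Index = |(Z/331Z)^×| / |⟨115⟩| = 330 / 110 = 3.

3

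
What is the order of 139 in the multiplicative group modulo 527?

Since 139 ∈ (Z/527Z)^×, its order divides φ(527) = φ(17·31) = (17−1)·(31−1) = 16·30 = 480 = 2^5 · 3 · 5.
Divisors of 480: 1, 2, 3, 4, 5, 6, 8, 10, 12, 15, 16, 20, 24, 30, 32, 40, 48, 60, 80, 96, 120, 160, 240, 480.
Check 139^d mod 527 for each divisor in increasing order:
139^1 ≡ 139
139^2 ≡ 349
139^3 ≡ 27
139^4 ≡ 64
139^5 ≡ 464
139^6 ≡ 202
139^8 ≡ 407
139^10 ≡ 280
139^12 ≡ 225
139^15 ≡ 278
139^16 ≡ 171
139^20 ≡ 404
139^24 ≡ 33
139^30 ≡ 342
139^32 ≡ 256
139^40 ≡ 373
139^48 ≡ 35
139^60 ≡ 497
139^80 ≡ 1
Therefore the multiplicative order of 139 modulo 527 is 80.

80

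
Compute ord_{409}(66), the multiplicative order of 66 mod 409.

8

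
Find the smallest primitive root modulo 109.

6

φ(109) = 109 − 1 = 108 = 2^2 · 3^3.
Test candidates g = 2, 3, … against the prime factors q ∈ {2, 3} of φ(109): g is a generator iff g^(108/q) ≢ 1 for every such q.
g = 2: 2^54 ≡ 108; 2^36 ≡ 1 — hits 1, so not a primitive root.
g = 3: 3^54 ≡ 1 — hits 1, so not a primitive root.
g = 4: 4^54 ≡ 1 — hits 1, so not a primitive root.
g = 5: 5^54 ≡ 1 — hits 1, so not a primitive root.
g = 6: 6^54 ≡ 108; 6^36 ≡ 63 — none is 1, so 6 is a primitive root.
Hence the least primitive root of 109 is 6.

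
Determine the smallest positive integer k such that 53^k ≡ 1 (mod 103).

Since 53 ∈ (Z/103Z)^×, its order divides φ(103) = 103 − 1 = 102 = 2 · 3 · 17.
Divisors of 102: 1, 2, 3, 6, 17, 34, 51, 102.
Compute 53^d (mod 103) for the divisors d until we hit 1:
53^1 ≡ 53 (mod 103)
53^2 ≡ 28 (mod 103)
53^3 ≡ 42 (mod 103)
53^6 ≡ 13 (mod 103)
53^17 ≡ 57 (mod 103)
53^34 ≡ 56 (mod 103)
53^51 ≡ 102 (mod 103)
53^102 ≡ 1 (mod 103) ✓
Hence ord(53) = 102.

102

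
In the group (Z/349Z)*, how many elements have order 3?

2

φ(349) = 349 − 1 = 348 = 2^2 · 3 · 29.
Since (Z/349Z)^× is cyclic of order 348, the number of elements of order d is φ(d) when d | 348 and 0 otherwise.
3 | 348, and φ(3) = 3 − 1 = 2.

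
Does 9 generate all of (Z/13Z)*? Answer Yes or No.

φ(13) = 13 − 1 = 12 = 2^2 · 3.
An element g generates (Z/13Z)^× iff g^(12/q) ≢ 1 (mod 13) for each prime q ∈ {2, 3}.
9^6 ≡ 1 (mod 13)  [q = 2: ≡ 1 ✗]
9^4 ≡ 9 (mod 13)  [q = 3: ≢ 1 ✓]
The check at q = 2 fails, so 9 generates a proper subgroup.

No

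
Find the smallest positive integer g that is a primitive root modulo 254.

3

φ(254) = φ(2)·φ(127) = 1·126 = 126 = 2 · 3^2 · 7.
Test candidates g = 2, 3, … against the prime factors q ∈ {2, 3, 7} of φ(254): g is a generator iff g^(126/q) ≢ 1 for every such q.
g = 2: gcd(2, 254) = 2 > 1, not a unit — skip.
g = 3: 3^63 ≡ 253; 3^42 ≡ 107; 3^18 ≡ 131 — none is 1, so 3 is a primitive root.
The smallest primitive root modulo 254 is 3.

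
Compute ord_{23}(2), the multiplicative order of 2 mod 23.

11

ord(2) | φ(23) = 23 − 1 = 22 = 2 · 11.
Divisors of 22: 1, 2, 11, 22.
Test each divisor d:
2^1 ≡ 2
2^2 ≡ 4
2^11 ≡ 1
So ord_23(2) = 11.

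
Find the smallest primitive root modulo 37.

2

φ(37) = 37 − 1 = 36 = 2^2 · 3^2.
Test candidates g = 2, 3, … against the prime factors q ∈ {2, 3} of φ(37): g is a generator iff g^(36/q) ≢ 1 for every such q.
g = 2: 2^18 ≡ 36; 2^12 ≡ 26 — none is 1, so 2 is a primitive root.
Hence the least primitive root of 37 is 2.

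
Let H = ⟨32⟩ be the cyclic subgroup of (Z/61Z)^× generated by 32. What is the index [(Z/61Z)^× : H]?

5

Since 32 ∈ (Z/61Z)^×, its order divides φ(61) = 61 − 1 = 60 = 2^2 · 3 · 5.
Divisors of 60: 1, 2, 3, 4, 5, 6, 10, 12, 15, 20, 30, 60.
Evaluate successive powers at the divisors of 60:
32^1 ≡ 32
32^2 ≡ 48
32^3 ≡ 11
32^4 ≡ 47
32^5 ≡ 40
32^6 ≡ 60
32^10 ≡ 14
32^12 ≡ 1
Thus |⟨32⟩| = ord(32) = 12.
The index is φ(61) / ord(32) = 60 / 12 = 5.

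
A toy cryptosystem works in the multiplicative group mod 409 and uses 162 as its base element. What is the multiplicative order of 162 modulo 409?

68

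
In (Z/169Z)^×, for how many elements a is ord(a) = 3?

2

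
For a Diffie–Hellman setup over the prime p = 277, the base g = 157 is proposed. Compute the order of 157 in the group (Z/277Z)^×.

23

By Lagrange's theorem, ord_277(157) divides φ(277) = 277 − 1 = 276 = 2^2 · 3 · 23.
Divisors of 276: 1, 2, 3, 4, 6, 12, 23, 46, 69, 92, 138, 276.
Evaluate successive powers at the divisors of 276:
157^1 ≡ 157 (mod 277)
157^2 ≡ 273 (mod 277)
157^3 ≡ 203 (mod 277)
157^4 ≡ 16 (mod 277)
157^6 ≡ 213 (mod 277)
157^12 ≡ 218 (mod 277)
157^23 ≡ 1 (mod 277) ✓
The smallest such exponent is 23, so the order of 157 is 23.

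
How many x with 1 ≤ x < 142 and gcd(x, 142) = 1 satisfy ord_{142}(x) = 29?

0

φ(142) = φ(2)·φ(71) = 1·70 = 70 = 2 · 5 · 7.
(Z/142Z)^× is cyclic (|G| = 70); a cyclic group of order m has exactly φ(d) elements of each order d | m, and none otherwise.
Since 29 ∤ 70, the count is 0.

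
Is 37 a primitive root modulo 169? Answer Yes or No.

φ(169) = φ(13^2) = 13·(13−1) = 156 = 2^2 · 3 · 13.
Test 37^(156/q) mod 169 for each prime factor q of 156:
37^78 ≡ 168 (mod 169)  [q = 2: ≢ 1 ✓]
37^52 ≡ 146 (mod 169)  [q = 3: ≢ 1 ✓]
37^12 ≡ 144 (mod 169)  [q = 13: ≢ 1 ✓]
All checks pass, so 37 has order 156 and is a primitive root modulo 169.

Yes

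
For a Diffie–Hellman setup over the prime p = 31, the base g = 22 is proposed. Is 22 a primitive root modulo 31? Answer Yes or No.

φ(31) = 31 − 1 = 30 = 2 · 3 · 5.
22 is a primitive root mod 31 iff 22^(φ(31)/q) ≢ 1 for every prime q | φ(31), i.e. q ∈ {2, 3, 5}.
22^15 ≡ 30 (mod 31)  [q = 2: ≢ 1 ✓]
22^10 ≡ 5 (mod 31)  [q = 3: ≢ 1 ✓]
22^6 ≡ 8 (mod 31)  [q = 5: ≢ 1 ✓]
Every test exponent gives a nontrivial residue, hence 22 generates the full group.

Yes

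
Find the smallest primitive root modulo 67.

2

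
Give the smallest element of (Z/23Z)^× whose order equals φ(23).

φ(23) = 23 − 1 = 22 = 2 · 11.
Test candidates g = 2, 3, … against the prime factors q ∈ {2, 11} of φ(23): g is a generator iff g^(22/q) ≢ 1 for every such q.
g = 2: 2^11 ≡ 1 — hits 1, so not a primitive root.
g = 3: 3^11 ≡ 1 — hits 1, so not a primitive root.
g = 4: 4^11 ≡ 1 — hits 1, so not a primitive root.
g = 5: 5^11 ≡ 22; 5^2 ≡ 2 — none is 1, so 5 is a primitive root.
Hence the least primitive root of 23 is 5.

5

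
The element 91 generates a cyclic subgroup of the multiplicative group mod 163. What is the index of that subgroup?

2

Since 91 ∈ (Z/163Z)^×, its order divides φ(163) = 163 − 1 = 162 = 2 · 3^4.
Divisors of 162: 1, 2, 3, 6, 9, 18, 27, 54, 81, 162.
Compute 91^d (mod 163) for the divisors d until we hit 1:
91^1 ≡ 91
91^2 ≡ 131
91^3 ≡ 22
91^6 ≡ 158
91^9 ≡ 53
91^18 ≡ 38
91^27 ≡ 58
91^54 ≡ 104
91^81 ≡ 1
So ord_163(91) = 81, hence |⟨91⟩| = 81.
Index = |(Z/163Z)^×| / |⟨91⟩| = 162 / 81 = 2.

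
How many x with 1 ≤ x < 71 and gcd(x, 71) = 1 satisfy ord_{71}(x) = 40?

φ(71) = 71 − 1 = 70 = 2 · 5 · 7.
In a cyclic group of order 70, there are φ(d) elements of order d for each divisor d of 70, and zero for non-divisors.
40 does not divide 70, so no element of (Z/71Z)^× has order 40.

0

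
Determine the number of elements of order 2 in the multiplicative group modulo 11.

1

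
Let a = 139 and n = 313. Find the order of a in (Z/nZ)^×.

By Lagrange's theorem, ord_313(139) divides φ(313) = 313 − 1 = 312 = 2^3 · 3 · 13.
Divisors of 312: 1, 2, 3, 4, 6, 8, 12, 13, 24, 26, 39, 52, 78, 104, 156, 312.
Test each divisor d:
139^1 ≡ 139 (mod 313)
139^2 ≡ 228 (mod 313)
139^3 ≡ 79 (mod 313)
139^4 ≡ 26 (mod 313)
139^6 ≡ 294 (mod 313)
139^8 ≡ 50 (mod 313)
139^12 ≡ 48 (mod 313)
139^13 ≡ 99 (mod 313)
139^24 ≡ 113 (mod 313)
139^26 ≡ 98 (mod 313)
139^39 ≡ 312 (mod 313)
139^52 ≡ 214 (mod 313)
139^78 ≡ 1 (mod 313) ✓
The smallest such exponent is 78, so the order of 139 is 78.

78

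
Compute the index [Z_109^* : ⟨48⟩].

ord(48) | φ(109) = 109 − 1 = 108 = 2^2 · 3^3.
Divisors of 108: 1, 2, 3, 4, 6, 9, 12, 18, 27, 36, 54, 108.
Evaluate successive powers at the divisors of 108:
48^1 ≡ 48 (mod 109)
48^2 ≡ 15 (mod 109)
48^3 ≡ 66 (mod 109)
48^4 ≡ 7 (mod 109)
48^6 ≡ 105 (mod 109)
48^9 ≡ 63 (mod 109)
48^12 ≡ 16 (mod 109)
48^18 ≡ 45 (mod 109)
48^27 ≡ 1 (mod 109) ✓
The order of 48 is 27, so the subgroup it generates has 27 elements.
[(Z/109Z)^× : ⟨48⟩] = 108/27 = 4.

4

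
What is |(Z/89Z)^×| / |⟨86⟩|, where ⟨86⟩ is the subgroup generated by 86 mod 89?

1

ord(86) | φ(89) = 89 − 1 = 88 = 2^3 · 11.
Divisors of 88: 1, 2, 4, 8, 11, 22, 44, 88.
Check 86^d mod 89 for each divisor in increasing order:
86^1 ≡ 86
86^2 ≡ 9
86^4 ≡ 81
86^8 ≡ 64
86^11 ≡ 52
86^22 ≡ 34
86^44 ≡ 88
86^88 ≡ 1
Thus |⟨86⟩| = ord(86) = 88.
[(Z/89Z)^× : ⟨86⟩] = 88/88 = 1.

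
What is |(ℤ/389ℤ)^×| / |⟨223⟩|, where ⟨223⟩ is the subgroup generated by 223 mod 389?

4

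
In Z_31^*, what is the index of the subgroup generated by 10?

2

Since 10 ∈ (Z/31Z)^×, its order divides φ(31) = 31 − 1 = 30 = 2 · 3 · 5.
Divisors of 30: 1, 2, 3, 5, 6, 10, 15, 30.
Test each divisor d:
10^1 ≡ 10 (mod 31)
10^2 ≡ 7 (mod 31)
10^3 ≡ 8 (mod 31)
10^5 ≡ 25 (mod 31)
10^6 ≡ 2 (mod 31)
10^10 ≡ 5 (mod 31)
10^15 ≡ 1 (mod 31) ✓
So ord_31(10) = 15, hence |⟨10⟩| = 15.
The index is φ(31) / ord(10) = 30 / 15 = 2.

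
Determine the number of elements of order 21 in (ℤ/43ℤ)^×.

φ(43) = 43 − 1 = 42 = 2 · 3 · 7.
(Z/43Z)^× is cyclic (|G| = 42); a cyclic group of order m has exactly φ(d) elements of each order d | m, and none otherwise.
21 = 3 · 7 divides 42, and φ(21) = 12.

12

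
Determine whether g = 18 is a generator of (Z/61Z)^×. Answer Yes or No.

Yes

φ(61) = 61 − 1 = 60 = 2^2 · 3 · 5.
It suffices to check that the order of 18 is not a proper divisor of 60: compute 18^(60/q) for q ∈ {2, 3, 5}.
18^30 ≡ 60 (mod 61)  [q = 2: ≢ 1 ✓]
18^20 ≡ 47 (mod 61)  [q = 3: ≢ 1 ✓]
18^12 ≡ 58 (mod 61)  [q = 5: ≢ 1 ✓]
Every test exponent gives a nontrivial residue, hence 18 generates the full group.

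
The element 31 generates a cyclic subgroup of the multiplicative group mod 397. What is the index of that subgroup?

By Lagrange's theorem, ord_397(31) divides φ(397) = 397 − 1 = 396 = 2^2 · 3^2 · 11.
Divisors of 396: 1, 2, 3, 4, 6, 9, 11, 12, 18, 22, 33, 36, 44, 66, 99, 132, 198, 396.
Evaluate successive powers at the divisors of 396:
31^1 ≡ 31 (mod 397)
31^2 ≡ 167 (mod 397)
31^3 ≡ 16 (mod 397)
31^4 ≡ 99 (mod 397)
31^6 ≡ 256 (mod 397)
31^9 ≡ 126 (mod 397)
31^11 ≡ 1 (mod 397) ✓
The order of 31 is 11, so the subgroup it generates has 11 elements.
[(Z/397Z)^× : ⟨31⟩] = 396/11 = 36.

36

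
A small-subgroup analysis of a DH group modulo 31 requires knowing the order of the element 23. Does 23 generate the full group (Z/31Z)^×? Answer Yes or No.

No

φ(31) = 31 − 1 = 30 = 2 · 3 · 5.
It suffices to check that the order of 23 is not a proper divisor of 30: compute 23^(30/q) for q ∈ {2, 3, 5}.
23^15 ≡ 30 (mod 31)  [q = 2: ≢ 1 ✓]
23^10 ≡ 1 (mod 31)  [q = 3: ≡ 1 ✗]
23^6 ≡ 8 (mod 31)  [q = 5: ≢ 1 ✓]
The check at q = 3 fails, so 23 generates a proper subgroup.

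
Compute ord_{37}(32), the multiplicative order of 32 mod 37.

By Lagrange's theorem, ord_37(32) divides φ(37) = 37 − 1 = 36 = 2^2 · 3^2.
Divisors of 36: 1, 2, 3, 4, 6, 9, 12, 18, 36.
Test each divisor d:
32^1 ≡ 32 (mod 37)
32^2 ≡ 25 (mod 37)
32^3 ≡ 23 (mod 37)
32^4 ≡ 33 (mod 37)
32^6 ≡ 11 (mod 37)
32^9 ≡ 31 (mod 37)
32^12 ≡ 10 (mod 37)
32^18 ≡ 36 (mod 37)
32^36 ≡ 1 (mod 37) ✓
So ord_37(32) = 36.

36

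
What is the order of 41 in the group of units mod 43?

7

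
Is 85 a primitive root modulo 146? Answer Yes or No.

φ(146) = φ(2)·φ(73) = 1·72 = 72 = 2^3 · 3^2.
It suffices to check that the order of 85 is not a proper divisor of 72: compute 85^(72/q) for q ∈ {2, 3}.
85^36 ≡ 1 (mod 146)  [q = 2: ≡ 1 ✗]
85^24 ≡ 81 (mod 146)  [q = 3: ≢ 1 ✓]
Since 85^36 ≡ 1, the order of 85 divides 36 < 72, so 85 is not a primitive root.

No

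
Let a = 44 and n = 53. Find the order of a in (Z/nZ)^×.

The order of 44 must divide φ(53) = 53 − 1 = 52 = 2^2 · 13.
Divisors of 52: 1, 2, 4, 13, 26, 52.
Evaluate successive powers at the divisors of 52:
44^1 ≡ 44 (mod 53)
44^2 ≡ 28 (mod 53)
44^4 ≡ 42 (mod 53)
44^13 ≡ 1 (mod 53) ✓
Hence ord(44) = 13.

13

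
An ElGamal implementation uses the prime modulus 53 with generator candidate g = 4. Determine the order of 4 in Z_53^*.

Since 4 ∈ (Z/53Z)^×, its order divides φ(53) = 53 − 1 = 52 = 2^2 · 13.
Divisors of 52: 1, 2, 4, 13, 26, 52.
Test each divisor d:
4^1 ≡ 4 (mod 53)
4^2 ≡ 16 (mod 53)
4^4 ≡ 44 (mod 53)
4^13 ≡ 52 (mod 53)
4^26 ≡ 1 (mod 53) ✓
Hence ord(4) = 26.

26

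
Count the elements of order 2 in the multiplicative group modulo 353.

1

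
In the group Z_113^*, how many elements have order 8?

φ(113) = 113 − 1 = 112 = 2^4 · 7.
In a cyclic group of order 112, there are φ(d) elements of order d for each divisor d of 112, and zero for non-divisors.
8 = 2^3 divides 112, and φ(8) = 4.

4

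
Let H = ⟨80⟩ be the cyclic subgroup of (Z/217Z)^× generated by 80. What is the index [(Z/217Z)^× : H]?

ord(80) | φ(217) = φ(7·31) = (7−1)·(31−1) = 6·30 = 180 = 2^2 · 3^2 · 5.
Divisors of 180: 1, 2, 3, 4, 5, 6, 9, 10, 12, 15, 18, 20, 30, 36, 45, 60, 90, 180.
Evaluate successive powers at the divisors of 180:
80^1 ≡ 80 (mod 217)
80^2 ≡ 107 (mod 217)
80^3 ≡ 97 (mod 217)
80^4 ≡ 165 (mod 217)
80^5 ≡ 180 (mod 217)
80^6 ≡ 78 (mod 217)
80^9 ≡ 188 (mod 217)
80^10 ≡ 67 (mod 217)
80^12 ≡ 8 (mod 217)
80^15 ≡ 125 (mod 217)
80^18 ≡ 190 (mod 217)
80^20 ≡ 149 (mod 217)
80^30 ≡ 1 (mod 217) ✓
Thus |⟨80⟩| = ord(80) = 30.
The index is φ(217) / ord(80) = 180 / 30 = 6.

6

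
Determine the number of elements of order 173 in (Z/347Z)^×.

172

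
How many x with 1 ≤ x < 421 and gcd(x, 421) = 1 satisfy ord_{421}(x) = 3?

φ(421) = 421 − 1 = 420 = 2^2 · 3 · 5 · 7.
In a cyclic group of order 420, there are φ(d) elements of order d for each divisor d of 420, and zero for non-divisors.
3 | 420, and φ(3) = 3 − 1 = 2.

2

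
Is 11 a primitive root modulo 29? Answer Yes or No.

Yes

φ(29) = 29 − 1 = 28 = 2^2 · 7.
An element g generates (Z/29Z)^× iff g^(28/q) ≢ 1 (mod 29) for each prime q ∈ {2, 7}.
11^14 ≡ 28 (mod 29)  [q = 2: ≢ 1 ✓]
11^4 ≡ 25 (mod 29)  [q = 7: ≢ 1 ✓]
Every test exponent gives a nontrivial residue, hence 11 generates the full group.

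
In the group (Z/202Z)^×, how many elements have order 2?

1

φ(202) = φ(2)·φ(101) = 1·100 = 100 = 2^2 · 5^2.
Since (Z/202Z)^× is cyclic of order 100, the number of elements of order d is φ(d) when d | 100 and 0 otherwise.
2 | 100, and φ(2) = 2 − 1 = 1.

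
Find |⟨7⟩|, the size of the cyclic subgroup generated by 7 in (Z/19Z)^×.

3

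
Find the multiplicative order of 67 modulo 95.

ord(67) | φ(95) = φ(5·19) = (5−1)·(19−1) = 4·18 = 72 = 2^3 · 3^2.
Divisors of 72: 1, 2, 3, 4, 6, 8, 9, 12, 18, 24, 36, 72.
Check 67^d mod 95 for each divisor in increasing order:
67^1 ≡ 67
67^2 ≡ 24
67^3 ≡ 88
67^4 ≡ 6
67^6 ≡ 49
67^8 ≡ 36
67^9 ≡ 37
67^12 ≡ 26
67^18 ≡ 39
67^24 ≡ 11
67^36 ≡ 1
The smallest such exponent is 36, so the order of 67 is 36.

36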